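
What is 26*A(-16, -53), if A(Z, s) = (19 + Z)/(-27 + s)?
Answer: -39/40 ≈ -0.97500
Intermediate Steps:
A(Z, s) = (19 + Z)/(-27 + s)
26*A(-16, -53) = 26*((19 - 16)/(-27 - 53)) = 26*(3/(-80)) = 26*(-1/80*3) = 26*(-3/80) = -39/40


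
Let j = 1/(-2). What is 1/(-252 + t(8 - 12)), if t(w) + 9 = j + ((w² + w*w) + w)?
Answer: -2/467 ≈ -0.0042827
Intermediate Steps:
j = -½ ≈ -0.50000
t(w) = -19/2 + w + 2*w² (t(w) = -9 + (-½ + ((w² + w*w) + w)) = -9 + (-½ + ((w² + w²) + w)) = -9 + (-½ + (2*w² + w)) = -9 + (-½ + (w + 2*w²)) = -9 + (-½ + w + 2*w²) = -19/2 + w + 2*w²)
1/(-252 + t(8 - 12)) = 1/(-252 + (-19/2 + (8 - 12) + 2*(8 - 12)²)) = 1/(-252 + (-19/2 - 4 + 2*(-4)²)) = 1/(-252 + (-19/2 - 4 + 2*16)) = 1/(-252 + (-19/2 - 4 + 32)) = 1/(-252 + 37/2) = 1/(-467/2) = -2/467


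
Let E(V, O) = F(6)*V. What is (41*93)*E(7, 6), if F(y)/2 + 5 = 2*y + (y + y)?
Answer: 1014258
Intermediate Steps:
F(y) = -10 + 8*y (F(y) = -10 + 2*(2*y + (y + y)) = -10 + 2*(2*y + 2*y) = -10 + 2*(4*y) = -10 + 8*y)
E(V, O) = 38*V (E(V, O) = (-10 + 8*6)*V = (-10 + 48)*V = 38*V)
(41*93)*E(7, 6) = (41*93)*(38*7) = 3813*266 = 1014258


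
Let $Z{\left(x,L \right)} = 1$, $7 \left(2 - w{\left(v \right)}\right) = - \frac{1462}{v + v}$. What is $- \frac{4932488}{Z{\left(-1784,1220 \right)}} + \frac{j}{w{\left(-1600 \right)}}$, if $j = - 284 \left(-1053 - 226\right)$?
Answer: $- \frac{102813839272}{21669} \approx -4.7447 \cdot 10^{6}$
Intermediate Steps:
$w{\left(v \right)} = 2 + \frac{731}{7 v}$ ($w{\left(v \right)} = 2 - \frac{\left(-1462\right) \frac{1}{v + v}}{7} = 2 - \frac{\left(-1462\right) \frac{1}{2 v}}{7} = 2 - \frac{\left(-731\right) \frac{1}{v}}{7} = 2 + \frac{731}{7 v}$)
$j = 363236$ ($j = \left(-284\right) \left(-1279\right) = 363236$)
$- \frac{4932488}{Z{\left(-1784,1220 \right)}} + \frac{j}{w{\left(-1600 \right)}} = - \frac{4932488}{1} + \frac{363236}{2 + \frac{731}{7 \left(-1600\right)}} = \left(-4932488\right) 1 + \frac{363236}{2 + \frac{731}{7} \left(- \frac{1}{1600}\right)} = -4932488 + \frac{363236}{2 - \frac{731}{11200}} = -4932488 + \frac{363236}{\frac{21669}{11200}} = -4932488 + 363236 \cdot \frac{11200}{21669} = -4932488 + \frac{4068243200}{21669} = - \frac{102813839272}{21669}$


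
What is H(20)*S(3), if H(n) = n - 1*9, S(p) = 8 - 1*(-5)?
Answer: 143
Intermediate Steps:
S(p) = 13 (S(p) = 8 + 5 = 13)
H(n) = -9 + n (H(n) = n - 9 = -9 + n)
H(20)*S(3) = (-9 + 20)*13 = 11*13 = 143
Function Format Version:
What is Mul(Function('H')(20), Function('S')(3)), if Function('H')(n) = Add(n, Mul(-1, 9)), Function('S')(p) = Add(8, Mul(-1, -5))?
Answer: 143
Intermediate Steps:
Function('S')(p) = 13 (Function('S')(p) = Add(8, 5) = 13)
Function('H')(n) = Add(-9, n) (Function('H')(n) = Add(n, -9) = Add(-9, n))
Mul(Function('H')(20), Function('S')(3)) = Mul(Add(-9, 20), 13) = Mul(11, 13) = 143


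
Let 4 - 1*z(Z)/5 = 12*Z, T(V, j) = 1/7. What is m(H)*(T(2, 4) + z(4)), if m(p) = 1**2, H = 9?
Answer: -1539/7 ≈ -219.86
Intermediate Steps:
T(V, j) = 1/7
m(p) = 1
z(Z) = 20 - 60*Z
m(H)*(T(2, 4) + z(4)) = 1*(1/7 + (20 - 60*4)) = 1*(1/7 + (20 - 240)) = 1*(1/7 - 220) = 1*(-1539/7) = -1539/7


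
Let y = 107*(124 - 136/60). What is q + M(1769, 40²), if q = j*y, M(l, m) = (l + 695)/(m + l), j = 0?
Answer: 2464/3369 ≈ 0.73137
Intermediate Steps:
M(l, m) = (695 + l)/(l + m)
y = 195382/15 (y = 107*(124 - 136*1/60) = 107*(124 - 34/15) = 107*(1826/15) = 195382/15 ≈ 13025.)
q = 0 (q = 0*(195382/15) = 0)
q + M(1769, 40²) = 0 + (695 + 1769)/(1769 + 40²) = 0 + 2464/(1769 + 1600) = 0 + 2464/3369 = 2464/3369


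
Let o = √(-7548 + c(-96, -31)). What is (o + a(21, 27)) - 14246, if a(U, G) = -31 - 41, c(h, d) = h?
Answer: -14318 + 14*I*√39 ≈ -14318.0 + 87.43*I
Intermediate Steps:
o = 14*I*√39 (o = √(-7548 - 96) = √(-7644) = 14*I*√39 ≈ 87.43*I)
a(U, G) = -72
(o + a(21, 27)) - 14246 = (14*I*√39 - 72) - 14246 = (-72 + 14*I*√39) - 14246 = -14318 + 14*I*√39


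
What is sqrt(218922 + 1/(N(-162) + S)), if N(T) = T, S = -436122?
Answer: sqrt(1157511937899793)/72714 ≈ 467.89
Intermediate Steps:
sqrt(218922 + 1/(N(-162) + S)) = sqrt(218922 + 1/(-162 - 436122)) = sqrt(218922 + 1/(-436284)) = sqrt(218922 - 1/436284) = sqrt(95512165847/436284) = sqrt(1157511937899793)/72714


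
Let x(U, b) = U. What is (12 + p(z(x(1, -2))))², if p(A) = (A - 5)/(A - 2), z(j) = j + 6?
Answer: 3844/25 ≈ 153.76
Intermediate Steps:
z(j) = 6 + j
p(A) = (-5 + A)/(-2 + A)
(12 + p(z(x(1, -2))))² = (12 + (-5 + (6 + 1))/(-2 + (6 + 1)))² = (12 + (-5 + 7)/(-2 + 7))² = (12 + 2/5)² = (12 + (⅕)*2)² = (12 + ⅖)² = (62/5)² = 3844/25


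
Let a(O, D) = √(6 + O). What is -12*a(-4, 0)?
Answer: -12*√2 ≈ -16.971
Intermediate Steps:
-12*a(-4, 0) = -12*√(6 - 4) = -12*√2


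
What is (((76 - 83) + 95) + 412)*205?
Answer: 102500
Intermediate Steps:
(((76 - 83) + 95) + 412)*205 = ((-7 + 95) + 412)*205 = (88 + 412)*205 = 500*205 = 102500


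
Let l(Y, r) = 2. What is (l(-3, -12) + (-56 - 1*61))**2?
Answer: 13225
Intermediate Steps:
(l(-3, -12) + (-56 - 1*61))**2 = (2 + (-56 - 1*61))**2 = (2 + (-56 - 61))**2 = (2 - 117)**2 = (-115)**2 = 13225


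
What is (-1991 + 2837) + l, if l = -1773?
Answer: -927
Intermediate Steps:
(-1991 + 2837) + l = (-1991 + 2837) - 1773 = 846 - 1773 = -927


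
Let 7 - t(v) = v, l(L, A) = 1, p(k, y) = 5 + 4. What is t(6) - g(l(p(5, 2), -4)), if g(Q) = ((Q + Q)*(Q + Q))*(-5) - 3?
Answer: 24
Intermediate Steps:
p(k, y) = 9
g(Q) = -3 - 20*Q² (g(Q) = ((2*Q)*(2*Q))*(-5) - 3 = (4*Q²)*(-5) - 3 = -20*Q² - 3 = -3 - 20*Q²)
t(v) = 7 - v
t(6) - g(l(p(5, 2), -4)) = (7 - 1*6) - (-3 - 20*1²) = (7 - 6) - (-3 - 20*1) = 1 - (-3 - 20) = 1 - 1*(-23) = 1 + 23 = 24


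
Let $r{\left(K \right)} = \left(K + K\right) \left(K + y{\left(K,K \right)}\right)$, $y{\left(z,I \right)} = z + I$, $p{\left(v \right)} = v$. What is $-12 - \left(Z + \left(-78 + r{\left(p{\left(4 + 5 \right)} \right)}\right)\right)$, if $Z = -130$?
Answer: $-290$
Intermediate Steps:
$y{\left(z,I \right)} = I + z$
$r{\left(K \right)} = 6 K^{2}$ ($r{\left(K \right)} = \left(K + K\right) \left(K + \left(K + K\right)\right) = 2 K \left(K + 2 K\right) = 2 K 3 K = 6 K^{2}$)
$-12 - \left(Z + \left(-78 + r{\left(p{\left(4 + 5 \right)} \right)}\right)\right) = -12 - \left(-130 - \left(78 - 6 \left(4 + 5\right)^{2}\right)\right) = -12 - \left(-130 - \left(78 - 6 \cdot 9^{2}\right)\right) = -12 - \left(-130 + \left(-78 + 6 \cdot 81\right)\right) = -12 - \left(-130 + \left(-78 + 486\right)\right) = -12 - \left(-130 + 408\right) = -12 - 278 = -290$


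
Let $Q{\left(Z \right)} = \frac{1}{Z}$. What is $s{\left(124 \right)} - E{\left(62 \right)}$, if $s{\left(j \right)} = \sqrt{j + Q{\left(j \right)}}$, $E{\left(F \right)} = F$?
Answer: $-62 + \frac{\sqrt{476687}}{62} \approx -50.864$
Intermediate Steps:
$s{\left(j \right)} = \sqrt{j + \frac{1}{j}}$
$s{\left(124 \right)} - E{\left(62 \right)} = \sqrt{124 + \frac{1}{124}} - 62 = \sqrt{\frac{15377}{124}} - 62 = \frac{\sqrt{476687}}{62} - 62 = -62 + \frac{\sqrt{476687}}{62}$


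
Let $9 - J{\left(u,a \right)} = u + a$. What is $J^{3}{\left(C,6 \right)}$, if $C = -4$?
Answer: $343$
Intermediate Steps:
$J{\left(u,a \right)} = 9 - a - u$ ($J{\left(u,a \right)} = 9 - \left(u + a\right) = 9 - \left(a + u\right) = 9 - a - u$)
$J^{3}{\left(C,6 \right)} = \left(9 - 6 - -4\right)^{3} = \left(9 - 6 + 4\right)^{3} = 7^{3} = 343$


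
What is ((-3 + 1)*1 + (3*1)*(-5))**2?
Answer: 289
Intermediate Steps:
((-3 + 1)*1 + (3*1)*(-5))**2 = (-2*1 + 3*(-5))**2 = (-2 - 15)**2 = (-17)**2 = 289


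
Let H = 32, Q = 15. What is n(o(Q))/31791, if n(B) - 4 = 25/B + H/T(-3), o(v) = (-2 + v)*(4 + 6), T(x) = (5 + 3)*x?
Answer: 223/2479698 ≈ 8.9930e-5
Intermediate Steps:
T(x) = 8*x
o(v) = -20 + 10*v (o(v) = (-2 + v)*10 = -20 + 10*v)
n(B) = 8/3 + 25/B (n(B) = 4 + (25/B + 32/((8*(-3)))) = 4 + (25/B + 32/(-24)) = 4 + (25/B + 32*(-1/24)) = 4 + (25/B - 4/3) = 4 + (-4/3 + 25/B) = 8/3 + 25/B)
n(o(Q))/31791 = (8/3 + 25/(-20 + 10*15))/31791 = (8/3 + 25/(-20 + 150))*(1/31791) = (8/3 + 25/130)*(1/31791) = (8/3 + 25*(1/130))*(1/31791) = (8/3 + 5/26)*(1/31791) = (223/78)*(1/31791) = 223/2479698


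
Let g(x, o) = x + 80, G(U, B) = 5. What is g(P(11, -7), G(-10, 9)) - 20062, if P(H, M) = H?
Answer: -19971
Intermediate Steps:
g(x, o) = 80 + x
g(P(11, -7), G(-10, 9)) - 20062 = (80 + 11) - 20062 = 91 - 20062 = -19971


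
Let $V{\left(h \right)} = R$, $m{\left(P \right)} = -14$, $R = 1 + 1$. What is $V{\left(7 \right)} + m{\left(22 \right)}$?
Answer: $-12$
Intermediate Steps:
$R = 2$
$V{\left(h \right)} = 2$
$V{\left(7 \right)} + m{\left(22 \right)} = 2 - 14 = -12$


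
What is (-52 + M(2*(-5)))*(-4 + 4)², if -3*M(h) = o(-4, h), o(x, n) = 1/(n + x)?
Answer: 0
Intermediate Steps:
M(h) = -1/(3*(-4 + h)) (M(h) = -1/(3*(h - 4)) = -1/(3*(-4 + h)))
(-52 + M(2*(-5)))*(-4 + 4)² = (-52 - 1/(-12 + 3*(2*(-5))))*(-4 + 4)² = (-52 - 1/(-12 + 3*(-10)))*0² = (-52 - 1/(-12 - 30))*0 = (-52 - 1/(-42))*0 = (-52 - 1*(-1/42))*0 = (-52 + 1/42)*0 = -2183/42*0 = 0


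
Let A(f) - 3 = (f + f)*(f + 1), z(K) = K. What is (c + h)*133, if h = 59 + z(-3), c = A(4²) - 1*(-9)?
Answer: 81396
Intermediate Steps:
A(f) = 3 + 2*f*(1 + f) (A(f) = 3 + (f + f)*(f + 1) = 3 + (2*f)*(1 + f) = 3 + 2*f*(1 + f))
c = 556 (c = (3 + 2*4² + 2*(4²)²) - 1*(-9) = (3 + 2*16 + 2*16²) + 9 = (3 + 32 + 2*256) + 9 = (3 + 32 + 512) + 9 = 547 + 9 = 556)
h = 56 (h = 59 - 3 = 56)
(c + h)*133 = (556 + 56)*133 = 612*133 = 81396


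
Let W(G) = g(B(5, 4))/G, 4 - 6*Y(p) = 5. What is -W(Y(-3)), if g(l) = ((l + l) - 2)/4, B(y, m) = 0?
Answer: -3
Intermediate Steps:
Y(p) = -1/6 (Y(p) = 2/3 - 1/6*5 = 2/3 - 5/6 = -1/6)
g(l) = -1/2 + l/2 (g(l) = (2*l - 2)*(1/4) = (-2 + 2*l)*(1/4) = -1/2 + l/2)
W(G) = -1/(2*G) (W(G) = (-1/2 + (1/2)*0)/G = (-1/2 + 0)/G = -1/(2*G))
-W(Y(-3)) = -(-1)/(2*(-1/6)) = -(-1)*(-6)/2 = -1*3 = -3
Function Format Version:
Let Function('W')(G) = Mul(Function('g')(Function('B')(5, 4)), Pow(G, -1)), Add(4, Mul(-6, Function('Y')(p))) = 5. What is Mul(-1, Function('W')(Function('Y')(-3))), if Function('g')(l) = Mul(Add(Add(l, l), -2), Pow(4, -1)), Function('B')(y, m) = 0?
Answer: -3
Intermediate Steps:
Function('Y')(p) = Rational(-1, 6) (Function('Y')(p) = Add(Rational(2, 3), Mul(Rational(-1, 6), 5)) = Add(Rational(2, 3), Rational(-5, 6)) = Rational(-1, 6))
Function('g')(l) = Add(Rational(-1, 2), Mul(Rational(1, 2), l)) (Function('g')(l) = Mul(Add(Mul(2, l), -2), Rational(1, 4)) = Mul(Add(-2, Mul(2, l)), Rational(1, 4)) = Add(Rational(-1, 2), Mul(Rational(1, 2), l)))
Function('W')(G) = Mul(Rational(-1, 2), Pow(G, -1)) (Function('W')(G) = Mul(Add(Rational(-1, 2), Mul(Rational(1, 2), 0)), Pow(G, -1)) = Mul(Add(Rational(-1, 2), 0), Pow(G, -1)) = Mul(Rational(-1, 2), Pow(G, -1)))
Mul(-1, Function('W')(Function('Y')(-3))) = Mul(-1, Mul(Rational(-1, 2), Pow(Rational(-1, 6), -1))) = Mul(-1, Mul(Rational(-1, 2), -6)) = Mul(-1, 3) = -3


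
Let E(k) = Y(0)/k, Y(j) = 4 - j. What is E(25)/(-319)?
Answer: -4/7975 ≈ -0.00050157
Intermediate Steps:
E(k) = 4/k (E(k) = (4 - 1*0)/k = (4 + 0)/k = 4/k)
E(25)/(-319) = (4/25)/(-319) = (4*(1/25))*(-1/319) = (4/25)*(-1/319) = -4/7975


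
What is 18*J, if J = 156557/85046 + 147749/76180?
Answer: 8477990901/124592390 ≈ 68.046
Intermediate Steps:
J = 941998989/249184780 (J = 156557*(1/85046) + 147749*(1/76180) = 156557/85046 + 147749/76180 = 941998989/249184780 ≈ 3.7803)
18*J = 18*(941998989/249184780) = 8477990901/124592390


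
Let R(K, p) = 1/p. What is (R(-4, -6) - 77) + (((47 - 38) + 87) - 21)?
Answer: -13/6 ≈ -2.1667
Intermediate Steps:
(R(-4, -6) - 77) + (((47 - 38) + 87) - 21) = (1/(-6) - 77) + (((47 - 38) + 87) - 21) = (-⅙ - 77) + ((9 + 87) - 21) = -463/6 + (96 - 21) = -463/6 + 75 = -13/6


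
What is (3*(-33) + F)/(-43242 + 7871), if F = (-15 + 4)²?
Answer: -22/35371 ≈ -0.00062198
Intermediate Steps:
F = 121 (F = (-11)² = 121)
(3*(-33) + F)/(-43242 + 7871) = (3*(-33) + 121)/(-43242 + 7871) = (-99 + 121)/(-35371) = 22*(-1/35371) = -22/35371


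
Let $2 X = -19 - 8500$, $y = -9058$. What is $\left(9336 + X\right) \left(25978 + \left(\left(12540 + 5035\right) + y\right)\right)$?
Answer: $\frac{350227735}{2} \approx 1.7511 \cdot 10^{8}$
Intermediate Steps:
$X = - \frac{8519}{2}$ ($X = \frac{-19 - 8500}{2} = \frac{1}{2} \left(-8519\right) = - \frac{8519}{2} \approx -4259.5$)
$\left(9336 + X\right) \left(25978 + \left(\left(12540 + 5035\right) + y\right)\right) = \left(9336 - \frac{8519}{2}\right) \left(25978 + \left(\left(12540 + 5035\right) - 9058\right)\right) = \frac{10153 \left(25978 + \left(17575 - 9058\right)\right)}{2} = \frac{10153 \left(25978 + 8517\right)}{2} = \frac{10153}{2} \cdot 34495 = \frac{350227735}{2}$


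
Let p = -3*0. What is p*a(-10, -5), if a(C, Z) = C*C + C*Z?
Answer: 0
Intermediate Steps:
p = 0
a(C, Z) = C² + C*Z
p*a(-10, -5) = 0*(-10*(-10 - 5)) = 0*(-10*(-15)) = 0*150 = 0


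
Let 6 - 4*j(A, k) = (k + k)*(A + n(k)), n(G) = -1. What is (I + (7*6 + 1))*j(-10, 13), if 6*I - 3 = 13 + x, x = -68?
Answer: 7519/3 ≈ 2506.3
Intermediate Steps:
j(A, k) = 3/2 - k*(-1 + A)/2 (j(A, k) = 3/2 - (k + k)*(A - 1)/4 = 3/2 - 2*k*(-1 + A)/4 = 3/2 - k*(-1 + A)/2)
I = -26/3 (I = ½ + (13 - 68)/6 = ½ + (⅙)*(-55) = ½ - 55/6 = -26/3 ≈ -8.6667)
(I + (7*6 + 1))*j(-10, 13) = (-26/3 + (7*6 + 1))*(3/2 + (½)*13 - ½*(-10)*13) = (-26/3 + (42 + 1))*(3/2 + 13/2 + 65) = (-26/3 + 43)*73 = (103/3)*73 = 7519/3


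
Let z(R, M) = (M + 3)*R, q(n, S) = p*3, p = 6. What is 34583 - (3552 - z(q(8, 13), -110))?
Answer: 29105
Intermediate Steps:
q(n, S) = 18 (q(n, S) = 6*3 = 18)
z(R, M) = R*(3 + M) (z(R, M) = (3 + M)*R = R*(3 + M))
34583 - (3552 - z(q(8, 13), -110)) = 34583 - (3552 - 18*(3 - 110)) = 34583 - (3552 - 18*(-107)) = 34583 - (3552 - 1*(-1926)) = 34583 - (3552 + 1926) = 34583 - 1*5478 = 34583 - 5478 = 29105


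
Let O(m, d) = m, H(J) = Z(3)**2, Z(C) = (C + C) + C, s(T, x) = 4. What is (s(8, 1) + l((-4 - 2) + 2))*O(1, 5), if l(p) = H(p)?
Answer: 85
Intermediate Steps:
Z(C) = 3*C (Z(C) = 2*C + C = 3*C)
H(J) = 81 (H(J) = (3*3)**2 = 9**2 = 81)
l(p) = 81
(s(8, 1) + l((-4 - 2) + 2))*O(1, 5) = (4 + 81)*1 = 85*1 = 85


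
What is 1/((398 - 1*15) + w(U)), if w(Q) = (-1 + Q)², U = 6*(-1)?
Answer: 1/432 ≈ 0.0023148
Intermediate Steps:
U = -6
1/((398 - 1*15) + w(U)) = 1/((398 - 1*15) + (-1 - 6)²) = 1/((398 - 15) + (-7)²) = 1/(383 + 49) = 1/432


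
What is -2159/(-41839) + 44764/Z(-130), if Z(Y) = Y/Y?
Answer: 1872883155/41839 ≈ 44764.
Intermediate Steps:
Z(Y) = 1
-2159/(-41839) + 44764/Z(-130) = -2159/(-41839) + 44764/1 = -2159*(-1/41839) + 44764*1 = 2159/41839 + 44764 = 1872883155/41839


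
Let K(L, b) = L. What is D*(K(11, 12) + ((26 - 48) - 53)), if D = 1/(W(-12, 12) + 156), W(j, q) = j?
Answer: -4/9 ≈ -0.44444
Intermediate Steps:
D = 1/144 (D = 1/(-12 + 156) = 1/144 ≈ 0.0069444)
D*(K(11, 12) + ((26 - 48) - 53)) = (11 + ((26 - 48) - 53))/144 = (11 + (-22 - 53))/144 = (11 - 75)/144 = (1/144)*(-64) = -4/9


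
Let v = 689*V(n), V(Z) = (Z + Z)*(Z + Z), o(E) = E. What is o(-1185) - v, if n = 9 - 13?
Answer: -45281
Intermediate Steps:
n = -4
V(Z) = 4*Z² (V(Z) = (2*Z)*(2*Z) = 4*Z²)
v = 44096 (v = 689*(4*(-4)²) = 689*(4*16) = 689*64 = 44096)
o(-1185) - v = -1185 - 1*44096 = -1185 - 44096 = -45281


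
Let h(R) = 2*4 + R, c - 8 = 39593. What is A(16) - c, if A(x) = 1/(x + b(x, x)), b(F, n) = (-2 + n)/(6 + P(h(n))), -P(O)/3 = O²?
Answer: -77895044/1967 ≈ -39601.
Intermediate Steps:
c = 39601 (c = 8 + 39593 = 39601)
h(R) = 8 + R
P(O) = -3*O²
b(F, n) = (-2 + n)/(6 - 3*(8 + n)²)
A(x) = 1/(x + (2 - x)/(3*(-2 + (8 + x)²)))
A(16) - c = 3*(-2 + (8 + 16)²)/(2 - 1*16 + 3*16*(-2 + (8 + 16)²)) - 1*39601 = 3*(-2 + 24²)/(2 - 16 + 3*16*(-2 + 24²)) - 39601 = 3*(-2 + 576)/(2 - 16 + 3*16*(-2 + 576)) - 39601 = 3*574/(2 - 16 + 3*16*574) - 39601 = 3*574/(2 - 16 + 27552) - 39601 = 3*574/27538 - 39601 = 3*(1/27538)*574 - 39601 = 123/1967 - 39601 = -77895044/1967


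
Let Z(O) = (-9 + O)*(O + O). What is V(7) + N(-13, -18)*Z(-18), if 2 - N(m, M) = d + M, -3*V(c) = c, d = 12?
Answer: 23321/3 ≈ 7773.7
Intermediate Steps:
V(c) = -c/3
Z(O) = 2*O*(-9 + O) (Z(O) = (-9 + O)*(2*O) = 2*O*(-9 + O))
N(m, M) = -10 - M (N(m, M) = 2 - (12 + M) = 2 + (-12 - M) = -10 - M)
V(7) + N(-13, -18)*Z(-18) = -⅓*7 + (-10 - 1*(-18))*(2*(-18)*(-9 - 18)) = -7/3 + (-10 + 18)*(2*(-18)*(-27)) = -7/3 + 8*972 = -7/3 + 7776 = 23321/3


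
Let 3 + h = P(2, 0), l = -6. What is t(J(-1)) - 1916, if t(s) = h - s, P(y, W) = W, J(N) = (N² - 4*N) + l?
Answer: -1918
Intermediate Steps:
J(N) = -6 + N² - 4*N (J(N) = (N² - 4*N) - 6 = -6 + N² - 4*N)
h = -3 (h = -3 + 0 = -3)
t(s) = -3 - s
t(J(-1)) - 1916 = (-3 - (-6 + (-1)² - 4*(-1))) - 1916 = (-3 - (-6 + 1 + 4)) - 1916 = (-3 - 1*(-1)) - 1916 = (-3 + 1) - 1916 = -2 - 1916 = -1918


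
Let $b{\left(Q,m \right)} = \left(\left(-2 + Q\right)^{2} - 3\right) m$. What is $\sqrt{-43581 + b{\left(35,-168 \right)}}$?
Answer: $i \sqrt{226029} \approx 475.43 i$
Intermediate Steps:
$b{\left(Q,m \right)} = m \left(-3 + \left(-2 + Q\right)^{2}\right)$ ($b{\left(Q,m \right)} = \left(-3 + \left(-2 + Q\right)^{2}\right) m = m \left(-3 + \left(-2 + Q\right)^{2}\right)$)
$\sqrt{-43581 + b{\left(35,-168 \right)}} = \sqrt{-43581 - 168 \left(-3 + \left(-2 + 35\right)^{2}\right)} = \sqrt{-43581 - 168 \left(-3 + 33^{2}\right)} = \sqrt{-43581 - 168 \left(-3 + 1089\right)} = \sqrt{-43581 - 182448} = \sqrt{-226029} = i \sqrt{226029}$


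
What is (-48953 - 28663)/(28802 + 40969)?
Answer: -25872/23257 ≈ -1.1124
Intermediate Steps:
(-48953 - 28663)/(28802 + 40969) = -77616/69771 = -77616*1/69771 = -25872/23257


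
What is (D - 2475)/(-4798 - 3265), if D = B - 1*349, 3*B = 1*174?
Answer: 2766/8063 ≈ 0.34305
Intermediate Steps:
B = 58 (B = (1*174)/3 = (1/3)*174 = 58)
D = -291 (D = 58 - 1*349 = 58 - 349 = -291)
(D - 2475)/(-4798 - 3265) = (-291 - 2475)/(-4798 - 3265) = -2766/(-8063) = -2766*(-1/8063) = 2766/8063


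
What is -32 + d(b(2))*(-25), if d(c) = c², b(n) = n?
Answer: -132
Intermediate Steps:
-32 + d(b(2))*(-25) = -32 + 2²*(-25) = -32 + 4*(-25) = -32 - 100 = -132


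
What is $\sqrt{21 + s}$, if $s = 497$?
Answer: $\sqrt{518} \approx 22.76$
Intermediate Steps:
$\sqrt{21 + s} = \sqrt{21 + 497} = \sqrt{518}$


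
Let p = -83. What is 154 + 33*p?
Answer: -2585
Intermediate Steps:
154 + 33*p = 154 + 33*(-83) = 154 - 2739 = -2585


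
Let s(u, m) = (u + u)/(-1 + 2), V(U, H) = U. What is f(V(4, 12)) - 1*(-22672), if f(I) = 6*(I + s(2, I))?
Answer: 22720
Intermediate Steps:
s(u, m) = 2*u (s(u, m) = (2*u)/1 = (2*u)*1 = 2*u)
f(I) = 24 + 6*I (f(I) = 6*(I + 2*2) = 6*(I + 4) = 6*(4 + I) = 24 + 6*I)
f(V(4, 12)) - 1*(-22672) = (24 + 6*4) - 1*(-22672) = (24 + 24) + 22672 = 48 + 22672 = 22720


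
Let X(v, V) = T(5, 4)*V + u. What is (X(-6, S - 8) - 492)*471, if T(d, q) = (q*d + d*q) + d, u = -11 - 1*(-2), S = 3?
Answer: -341946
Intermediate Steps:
u = -9 (u = -11 + 2 = -9)
T(d, q) = d + 2*d*q (T(d, q) = (d*q + d*q) + d = 2*d*q + d = d + 2*d*q)
X(v, V) = -9 + 45*V (X(v, V) = (5*(1 + 2*4))*V - 9 = (5*(1 + 8))*V - 9 = (5*9)*V - 9 = 45*V - 9 = -9 + 45*V)
(X(-6, S - 8) - 492)*471 = ((-9 + 45*(3 - 8)) - 492)*471 = ((-9 + 45*(-5)) - 492)*471 = ((-9 - 225) - 492)*471 = (-234 - 492)*471 = -726*471 = -341946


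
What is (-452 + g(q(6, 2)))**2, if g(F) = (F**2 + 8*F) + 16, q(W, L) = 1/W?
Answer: 244828609/1296 ≈ 1.8891e+5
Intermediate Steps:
g(F) = 16 + F**2 + 8*F
(-452 + g(q(6, 2)))**2 = (-452 + (16 + (1/6)**2 + 8/6))**2 = (-452 + (16 + (1/6)**2 + 8*(1/6)))**2 = (-452 + (16 + 1/36 + 4/3))**2 = (-452 + 625/36)**2 = (-15647/36)**2 = 244828609/1296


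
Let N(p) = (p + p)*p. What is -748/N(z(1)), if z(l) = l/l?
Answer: -374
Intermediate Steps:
z(l) = 1
N(p) = 2*p² (N(p) = (2*p)*p = 2*p²)
-748/N(z(1)) = -748/(2*1²) = -748/(2*1) = -748/2 = -748*½ = -374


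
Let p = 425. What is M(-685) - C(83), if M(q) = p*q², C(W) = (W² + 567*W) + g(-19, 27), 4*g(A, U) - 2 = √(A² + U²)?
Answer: 398733349/2 - √1090/4 ≈ 1.9937e+8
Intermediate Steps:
g(A, U) = ½ + √(A² + U²)/4
C(W) = ½ + W² + 567*W + √1090/4 (C(W) = (W² + 567*W) + (½ + √((-19)² + 27²)/4) = (W² + 567*W) + (½ + √(361 + 729)/4) = (W² + 567*W) + (½ + √1090/4) = ½ + W² + 567*W + √1090/4)
M(q) = 425*q²
M(-685) - C(83) = 425*(-685)² - (½ + 83² + 567*83 + √1090/4) = 425*469225 - (½ + 6889 + 47061 + √1090/4) = 199420625 - (107901/2 + √1090/4) = 199420625 + (-107901/2 - √1090/4) = 398733349/2 - √1090/4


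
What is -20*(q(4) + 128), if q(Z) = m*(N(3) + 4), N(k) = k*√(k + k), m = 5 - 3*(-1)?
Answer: -3200 - 480*√6 ≈ -4375.8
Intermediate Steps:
m = 8 (m = 5 + 3 = 8)
N(k) = √2*k^(3/2) (N(k) = k*√(2*k) = k*(√2*√k) = √2*k^(3/2))
q(Z) = 32 + 24*√6 (q(Z) = 8*(√2*3^(3/2) + 4) = 8*(√2*(3*√3) + 4) = 8*(3*√6 + 4) = 8*(4 + 3*√6) = 32 + 24*√6)
-20*(q(4) + 128) = -20*((32 + 24*√6) + 128) = -20*(160 + 24*√6) = -3200 - 480*√6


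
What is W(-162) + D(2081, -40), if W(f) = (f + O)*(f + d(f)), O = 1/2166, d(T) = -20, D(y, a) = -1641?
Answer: 30153878/1083 ≈ 27843.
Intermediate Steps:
O = 1/2166 ≈ 0.00046168
W(f) = (-20 + f)*(1/2166 + f) (W(f) = (f + 1/2166)*(f - 20) = (1/2166 + f)*(-20 + f) = (-20 + f)*(1/2166 + f))
W(-162) + D(2081, -40) = (-10/1083 + (-162)² - 43319/2166*(-162)) - 1641 = (-10/1083 + 26244 + 1169613/361) - 1641 = 31931081/1083 - 1641 = 30153878/1083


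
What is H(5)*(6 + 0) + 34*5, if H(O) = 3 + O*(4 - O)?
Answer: 158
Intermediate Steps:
H(5)*(6 + 0) + 34*5 = (3 - 1*5**2 + 4*5)*(6 + 0) + 34*5 = (3 - 1*25 + 20)*6 + 170 = (3 - 25 + 20)*6 + 170 = -2*6 + 170 = -12 + 170 = 158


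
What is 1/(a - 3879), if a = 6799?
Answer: 1/2920 ≈ 0.00034247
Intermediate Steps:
1/(a - 3879) = 1/(6799 - 3879) = 1/2920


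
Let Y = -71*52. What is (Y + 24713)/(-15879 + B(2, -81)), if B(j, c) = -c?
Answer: -7007/5266 ≈ -1.3306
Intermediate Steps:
Y = -3692
(Y + 24713)/(-15879 + B(2, -81)) = (-3692 + 24713)/(-15879 - 1*(-81)) = 21021/(-15879 + 81) = 21021/(-15798) = 21021*(-1/15798) = -7007/5266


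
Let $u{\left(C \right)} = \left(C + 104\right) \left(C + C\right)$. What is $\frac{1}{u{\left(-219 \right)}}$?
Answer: $\frac{1}{50370} \approx 1.9853 \cdot 10^{-5}$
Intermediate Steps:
$u{\left(C \right)} = 2 C \left(104 + C\right)$ ($u{\left(C \right)} = \left(104 + C\right) 2 C = 2 C \left(104 + C\right)$)
$\frac{1}{u{\left(-219 \right)}} = \frac{1}{2 \left(-219\right) \left(104 - 219\right)} = \frac{1}{2 \left(-219\right) \left(-115\right)} = \frac{1}{50370}$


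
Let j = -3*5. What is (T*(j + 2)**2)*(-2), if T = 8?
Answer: -2704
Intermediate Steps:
j = -15
(T*(j + 2)**2)*(-2) = (8*(-15 + 2)**2)*(-2) = (8*(-13)**2)*(-2) = (8*169)*(-2) = 1352*(-2) = -2704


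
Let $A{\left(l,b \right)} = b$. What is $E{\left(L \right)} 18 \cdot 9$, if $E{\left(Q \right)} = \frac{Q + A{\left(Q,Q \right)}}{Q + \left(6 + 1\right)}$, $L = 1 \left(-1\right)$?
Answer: $-54$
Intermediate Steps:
$L = -1$
$E{\left(Q \right)} = \frac{2 Q}{7 + Q}$ ($E{\left(Q \right)} = \frac{Q + Q}{Q + \left(6 + 1\right)} = \frac{2 Q}{Q + 7} = \frac{2 Q}{7 + Q}$)
$E{\left(L \right)} 18 \cdot 9 = 2 \left(-1\right) \frac{1}{7 - 1} \cdot 18 \cdot 9 = 2 \left(-1\right) \frac{1}{6} \cdot 18 \cdot 9 = \left(- \frac{1}{3}\right) 18 \cdot 9 = \left(-6\right) 9 = -54$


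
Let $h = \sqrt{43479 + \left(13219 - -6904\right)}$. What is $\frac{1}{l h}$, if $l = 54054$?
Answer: $\frac{\sqrt{1298}}{491134644} \approx 7.3356 \cdot 10^{-8}$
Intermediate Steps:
$h = 7 \sqrt{1298}$ ($h = \sqrt{43479 + \left(13219 + 6904\right)} = \sqrt{43479 + 20123} = \sqrt{63602} = 7 \sqrt{1298} \approx 252.19$)
$\frac{1}{l h} = \frac{1}{54054 \cdot 7 \sqrt{1298}} = \frac{\frac{1}{9086} \sqrt{1298}}{54054} = \frac{\sqrt{1298}}{491134644}$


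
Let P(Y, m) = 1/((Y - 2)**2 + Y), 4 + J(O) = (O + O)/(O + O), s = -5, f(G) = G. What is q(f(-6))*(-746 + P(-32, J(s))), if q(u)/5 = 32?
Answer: -33540120/281 ≈ -1.1936e+5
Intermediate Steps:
J(O) = -3 (J(O) = -4 + (O + O)/(O + O) = -4 + (2*O)/((2*O)) = -4 + (2*O)*(1/(2*O)) = -4 + 1 = -3)
P(Y, m) = 1/(Y + (-2 + Y)**2) (P(Y, m) = 1/((-2 + Y)**2 + Y) = 1/(Y + (-2 + Y)**2))
q(u) = 160 (q(u) = 5*32 = 160)
q(f(-6))*(-746 + P(-32, J(s))) = 160*(-746 + 1/(-32 + (-2 - 32)**2)) = 160*(-746 + 1/(-32 + (-34)**2)) = 160*(-746 + 1/(-32 + 1156)) = 160*(-746 + 1/1124) = 160*(-838503/1124) = -33540120/281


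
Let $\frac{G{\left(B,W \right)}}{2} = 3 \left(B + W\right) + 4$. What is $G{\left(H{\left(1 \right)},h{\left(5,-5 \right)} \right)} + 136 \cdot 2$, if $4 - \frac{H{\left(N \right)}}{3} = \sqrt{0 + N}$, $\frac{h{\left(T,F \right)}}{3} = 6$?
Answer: $442$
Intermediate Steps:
$h{\left(T,F \right)} = 18$ ($h{\left(T,F \right)} = 3 \cdot 6 = 18$)
$H{\left(N \right)} = 12 - 3 \sqrt{N}$ ($H{\left(N \right)} = 12 - 3 \sqrt{0 + N} = 12 - 3 \sqrt{N}$)
$G{\left(B,W \right)} = 8 + 6 B + 6 W$ ($G{\left(B,W \right)} = 2 \left(3 \left(B + W\right) + 4\right) = 2 \left(\left(3 B + 3 W\right) + 4\right) = 2 \left(4 + 3 B + 3 W\right) = 8 + 6 B + 6 W$)
$G{\left(H{\left(1 \right)},h{\left(5,-5 \right)} \right)} + 136 \cdot 2 = \left(8 + 6 \left(12 - 3 \sqrt{1}\right) + 6 \cdot 18\right) + 136 \cdot 2 = \left(8 + 6 \left(12 - 3\right) + 108\right) + 272 = \left(8 + 6 \cdot 9 + 108\right) + 272 = \left(8 + 54 + 108\right) + 272 = 170 + 272 = 442$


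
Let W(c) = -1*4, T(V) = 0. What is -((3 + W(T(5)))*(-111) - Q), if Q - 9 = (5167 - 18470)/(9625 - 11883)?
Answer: -217013/2258 ≈ -96.109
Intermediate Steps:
Q = 33625/2258 (Q = 9 + (5167 - 18470)/(9625 - 11883) = 9 - 13303/(-2258) = 9 - 13303*(-1/2258) = 9 + 13303/2258 = 33625/2258 ≈ 14.891)
W(c) = -4
-((3 + W(T(5)))*(-111) - Q) = -((3 - 4)*(-111) - 1*33625/2258) = -(-1*(-111) - 33625/2258) = -(111 - 33625/2258) = -1*217013/2258 = -217013/2258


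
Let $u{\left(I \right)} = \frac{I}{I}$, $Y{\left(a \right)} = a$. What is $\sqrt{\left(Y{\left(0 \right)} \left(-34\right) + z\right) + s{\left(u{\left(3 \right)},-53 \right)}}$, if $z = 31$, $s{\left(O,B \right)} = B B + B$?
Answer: $\sqrt{2787} \approx 52.792$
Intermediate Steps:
$u{\left(I \right)} = 1$
$s{\left(O,B \right)} = B + B^{2}$ ($s{\left(O,B \right)} = B^{2} + B = B + B^{2}$)
$\sqrt{\left(Y{\left(0 \right)} \left(-34\right) + z\right) + s{\left(u{\left(3 \right)},-53 \right)}} = \sqrt{\left(0 \left(-34\right) + 31\right) - 53 \left(1 - 53\right)} = \sqrt{\left(0 + 31\right) - -2756} = \sqrt{31 + 2756} = \sqrt{2787}$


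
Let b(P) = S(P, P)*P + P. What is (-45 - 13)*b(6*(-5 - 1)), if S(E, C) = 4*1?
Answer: 10440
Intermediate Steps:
S(E, C) = 4
b(P) = 5*P (b(P) = 4*P + P = 5*P)
(-45 - 13)*b(6*(-5 - 1)) = (-45 - 13)*(5*(6*(-5 - 1))) = -290*6*(-6) = -290*(-36) = -58*(-180) = 10440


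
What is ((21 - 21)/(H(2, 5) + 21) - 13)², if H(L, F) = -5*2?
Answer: 169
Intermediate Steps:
H(L, F) = -10
((21 - 21)/(H(2, 5) + 21) - 13)² = ((21 - 21)/(-10 + 21) - 13)² = (0/11 - 13)² = (0*(1/11) - 13)² = (0 - 13)² = (-13)² = 169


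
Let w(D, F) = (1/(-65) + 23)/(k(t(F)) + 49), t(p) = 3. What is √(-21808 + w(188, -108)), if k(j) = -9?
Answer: I*√368545489/130 ≈ 147.67*I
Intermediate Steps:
w(D, F) = 747/1300 (w(D, F) = (1/(-65) + 23)/(-9 + 49) = (-1/65 + 23)/40 = (1494/65)*(1/40) = 747/1300)
√(-21808 + w(188, -108)) = √(-21808 + 747/1300) = √(-28349653/1300) = I*√368545489/130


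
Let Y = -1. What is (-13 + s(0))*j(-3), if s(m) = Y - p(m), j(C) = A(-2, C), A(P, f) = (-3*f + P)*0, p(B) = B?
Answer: 0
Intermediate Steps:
A(P, f) = 0 (A(P, f) = (P - 3*f)*0 = 0)
j(C) = 0
s(m) = -1 - m
(-13 + s(0))*j(-3) = (-13 + (-1 - 1*0))*0 = (-13 + (-1 + 0))*0 = (-13 - 1)*0 = -14*0 = 0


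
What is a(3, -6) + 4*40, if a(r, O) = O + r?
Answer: 157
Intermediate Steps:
a(3, -6) + 4*40 = (-6 + 3) + 4*40 = -3 + 160 = 157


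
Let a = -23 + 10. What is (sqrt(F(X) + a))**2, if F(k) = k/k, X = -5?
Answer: -12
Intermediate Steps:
a = -13
F(k) = 1
(sqrt(F(X) + a))**2 = (sqrt(1 - 13))**2 = (sqrt(-12))**2 = (2*I*sqrt(3))**2 = -12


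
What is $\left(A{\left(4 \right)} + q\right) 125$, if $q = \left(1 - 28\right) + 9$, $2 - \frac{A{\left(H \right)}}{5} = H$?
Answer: $-3500$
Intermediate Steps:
$A{\left(H \right)} = 10 - 5 H$
$q = -18$ ($q = -27 + 9 = -18$)
$\left(A{\left(4 \right)} + q\right) 125 = \left(\left(10 - 20\right) - 18\right) 125 = \left(-10 - 18\right) 125 = \left(-28\right) 125 = -3500$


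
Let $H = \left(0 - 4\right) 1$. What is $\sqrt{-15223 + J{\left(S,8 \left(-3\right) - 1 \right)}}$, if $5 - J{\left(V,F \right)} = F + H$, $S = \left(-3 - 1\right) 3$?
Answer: $i \sqrt{15189} \approx 123.24 i$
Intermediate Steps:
$S = -12$ ($S = \left(-4\right) 3 = -12$)
$H = -4$ ($H = \left(-4\right) 1 = -4$)
$J{\left(V,F \right)} = 9 - F$ ($J{\left(V,F \right)} = 5 - \left(F - 4\right) = 5 - \left(-4 + F\right) = 9 - F$)
$\sqrt{-15223 + J{\left(S,8 \left(-3\right) - 1 \right)}} = \sqrt{-15223 + \left(9 - \left(8 \left(-3\right) - 1\right)\right)} = \sqrt{-15223 + \left(9 - \left(-24 - 1\right)\right)} = \sqrt{-15223 + \left(9 - -25\right)} = \sqrt{-15223 + \left(9 + 25\right)} = \sqrt{-15223 + 34} = \sqrt{-15189} = i \sqrt{15189}$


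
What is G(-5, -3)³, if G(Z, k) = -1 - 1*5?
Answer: -216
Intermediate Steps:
G(Z, k) = -6 (G(Z, k) = -1 - 5 = -6)
G(-5, -3)³ = (-6)³ = -216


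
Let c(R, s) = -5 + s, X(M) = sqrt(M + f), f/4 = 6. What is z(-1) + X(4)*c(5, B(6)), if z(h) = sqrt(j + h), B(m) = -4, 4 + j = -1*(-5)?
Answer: -18*sqrt(7) ≈ -47.624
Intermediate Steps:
f = 24 (f = 4*6 = 24)
j = 1 (j = -4 - 1*(-5) = -4 + 5 = 1)
X(M) = sqrt(24 + M) (X(M) = sqrt(M + 24) = sqrt(24 + M))
z(h) = sqrt(1 + h)
z(-1) + X(4)*c(5, B(6)) = sqrt(1 - 1) + sqrt(24 + 4)*(-5 - 4) = sqrt(0) + sqrt(28)*(-9) = 0 + (2*sqrt(7))*(-9) = 0 - 18*sqrt(7) = -18*sqrt(7)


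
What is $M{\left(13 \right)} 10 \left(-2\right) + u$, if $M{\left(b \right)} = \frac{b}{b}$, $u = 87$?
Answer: $67$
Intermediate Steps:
$M{\left(b \right)} = 1$
$M{\left(13 \right)} 10 \left(-2\right) + u = 1 \cdot 10 \left(-2\right) + 87 = 1 \left(-20\right) + 87 = -20 + 87 = 67$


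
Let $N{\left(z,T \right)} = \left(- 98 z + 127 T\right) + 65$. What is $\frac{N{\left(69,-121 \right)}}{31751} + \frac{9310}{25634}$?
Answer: $- \frac{19284769}{58136081} \approx -0.33172$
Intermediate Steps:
$N{\left(z,T \right)} = 65 - 98 z + 127 T$
$\frac{N{\left(69,-121 \right)}}{31751} + \frac{9310}{25634} = \frac{65 - 6762 + 127 \left(-121\right)}{31751} + \frac{9310}{25634} = \left(65 - 6762 - 15367\right) \frac{1}{31751} + 9310 \cdot \frac{1}{25634} = \left(-22064\right) \frac{1}{31751} + \frac{665}{1831} = - \frac{22064}{31751} + \frac{665}{1831} = - \frac{19284769}{58136081}$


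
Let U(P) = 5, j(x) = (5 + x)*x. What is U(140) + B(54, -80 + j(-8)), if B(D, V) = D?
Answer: 59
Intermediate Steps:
j(x) = x*(5 + x)
U(140) + B(54, -80 + j(-8)) = 5 + 54 = 59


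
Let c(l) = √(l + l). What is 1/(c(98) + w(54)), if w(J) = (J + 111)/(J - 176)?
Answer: 122/1543 ≈ 0.079067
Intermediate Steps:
c(l) = √2*√l (c(l) = √(2*l) = √2*√l)
w(J) = (111 + J)/(-176 + J)
1/(c(98) + w(54)) = 1/(√2*√98 + (111 + 54)/(-176 + 54)) = 1/(√2*(7*√2) + 165/(-122)) = 1/(14 - 1/122*165) = 1/(14 - 165/122) = 1/(1543/122) = 122/1543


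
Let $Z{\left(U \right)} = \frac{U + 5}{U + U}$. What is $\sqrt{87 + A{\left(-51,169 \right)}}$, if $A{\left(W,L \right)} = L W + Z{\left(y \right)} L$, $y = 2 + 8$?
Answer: $\frac{i \sqrt{33621}}{2} \approx 91.68 i$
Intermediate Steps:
$y = 10$
$Z{\left(U \right)} = \frac{5 + U}{2 U}$
$A{\left(W,L \right)} = \frac{3 L}{4} + L W$ ($A{\left(W,L \right)} = L W + \frac{5 + 10}{2 \cdot 10} L = L W + \frac{1}{2} \cdot \frac{1}{10} \cdot 15 L = L W + \frac{3 L}{4} = \frac{3 L}{4} + L W$)
$\sqrt{87 + A{\left(-51,169 \right)}} = \sqrt{87 + \frac{1}{4} \cdot 169 \left(3 + 4 \left(-51\right)\right)} = \sqrt{87 + \frac{1}{4} \cdot 169 \left(3 - 204\right)} = \sqrt{87 + \frac{1}{4} \cdot 169 \left(-201\right)} = \sqrt{87 - \frac{33969}{4}} = \sqrt{- \frac{33621}{4}} = \frac{i \sqrt{33621}}{2}$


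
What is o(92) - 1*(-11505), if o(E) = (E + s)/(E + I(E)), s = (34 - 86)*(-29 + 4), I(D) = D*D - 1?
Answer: 3394023/295 ≈ 11505.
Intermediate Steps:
I(D) = -1 + D² (I(D) = D² - 1 = -1 + D²)
s = 1300 (s = -52*(-25) = 1300)
o(E) = (1300 + E)/(-1 + E + E²) (o(E) = (E + 1300)/(E + (-1 + E²)) = (1300 + E)/(-1 + E + E²))
o(92) - 1*(-11505) = (1300 + 92)/(-1 + 92 + 92²) - 1*(-11505) = 1392/(-1 + 92 + 8464) + 11505 = 1392/8555 + 11505 = (1/8555)*1392 + 11505 = 48/295 + 11505 = 3394023/295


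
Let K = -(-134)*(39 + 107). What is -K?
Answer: -19564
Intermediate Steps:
K = 19564 (K = -(-134)*146 = -1*(-19564) = 19564)
-K = -1*19564 = -19564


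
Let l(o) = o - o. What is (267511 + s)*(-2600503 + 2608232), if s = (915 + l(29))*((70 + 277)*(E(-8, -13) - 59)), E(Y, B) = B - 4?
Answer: -184436114501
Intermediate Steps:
E(Y, B) = -4 + B
l(o) = 0
s = -24130380 (s = (915 + 0)*((70 + 277)*((-4 - 13) - 59)) = 915*(347*(-17 - 59)) = 915*(347*(-76)) = 915*(-26372) = -24130380)
(267511 + s)*(-2600503 + 2608232) = (267511 - 24130380)*(-2600503 + 2608232) = -23862869*7729 = -184436114501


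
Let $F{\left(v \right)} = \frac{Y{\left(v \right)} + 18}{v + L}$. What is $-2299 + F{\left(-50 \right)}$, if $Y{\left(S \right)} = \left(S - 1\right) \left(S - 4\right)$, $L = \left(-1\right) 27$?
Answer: $-2335$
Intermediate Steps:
$L = -27$
$Y{\left(S \right)} = \left(-1 + S\right) \left(-4 + S\right)$
$F{\left(v \right)} = \frac{22 + v^{2} - 5 v}{-27 + v}$ ($F{\left(v \right)} = \frac{\left(4 + v^{2} - 5 v\right) + 18}{v - 27} = \frac{22 + v^{2} - 5 v}{-27 + v}$)
$-2299 + F{\left(-50 \right)} = -2299 + \frac{22 + \left(-50\right)^{2} - -250}{-27 - 50} = -2299 + \frac{22 + 2500 + 250}{-77} = -2299 - 36 = -2335$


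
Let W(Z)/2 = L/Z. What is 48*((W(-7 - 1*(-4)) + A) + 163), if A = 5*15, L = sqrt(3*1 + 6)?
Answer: 11328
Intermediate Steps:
L = 3 (L = sqrt(3 + 6) = sqrt(9) = 3)
A = 75
W(Z) = 6/Z (W(Z) = 2*(3/Z) = 6/Z)
48*((W(-7 - 1*(-4)) + A) + 163) = 48*((6/(-7 - 1*(-4)) + 75) + 163) = 48*((6/(-7 + 4) + 75) + 163) = 48*((6/(-3) + 75) + 163) = 48*((6*(-1/3) + 75) + 163) = 48*((-2 + 75) + 163) = 48*(73 + 163) = 48*236 = 11328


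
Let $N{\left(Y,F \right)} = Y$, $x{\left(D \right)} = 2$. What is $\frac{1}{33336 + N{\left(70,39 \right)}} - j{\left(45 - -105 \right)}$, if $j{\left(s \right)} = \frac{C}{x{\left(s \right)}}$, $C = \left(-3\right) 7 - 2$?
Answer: $\frac{192085}{16703} \approx 11.5$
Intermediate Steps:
$C = -23$ ($C = -21 - 2 = -23$)
$j{\left(s \right)} = - \frac{23}{2}$
$\frac{1}{33336 + N{\left(70,39 \right)}} - j{\left(45 - -105 \right)} = \frac{1}{33336 + 70} - - \frac{23}{2} = \frac{1}{33406} + \frac{23}{2} = \frac{192085}{16703}$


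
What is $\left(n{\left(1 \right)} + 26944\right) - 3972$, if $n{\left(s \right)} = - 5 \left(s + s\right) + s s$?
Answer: $22963$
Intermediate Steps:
$n{\left(s \right)} = s^{2} - 10 s$ ($n{\left(s \right)} = - 5 \cdot 2 s + s^{2} = - 10 s + s^{2} = s^{2} - 10 s$)
$\left(n{\left(1 \right)} + 26944\right) - 3972 = \left(1 \left(-10 + 1\right) + 26944\right) - 3972 = \left(1 \left(-9\right) + 26944\right) - 3972 = \left(-9 + 26944\right) - 3972 = 26935 - 3972 = 22963$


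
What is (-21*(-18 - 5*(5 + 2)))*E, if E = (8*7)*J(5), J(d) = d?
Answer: 311640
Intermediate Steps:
E = 280 (E = (8*7)*5 = 56*5 = 280)
(-21*(-18 - 5*(5 + 2)))*E = -21*(-18 - 5*(5 + 2))*280 = -21*(-18 - 5*7)*280 = -21*(-18 - 35)*280 = -21*(-53)*280 = 1113*280 = 311640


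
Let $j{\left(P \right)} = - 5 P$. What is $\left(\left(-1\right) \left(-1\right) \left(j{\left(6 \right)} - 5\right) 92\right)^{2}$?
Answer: $10368400$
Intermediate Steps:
$\left(\left(-1\right) \left(-1\right) \left(j{\left(6 \right)} - 5\right) 92\right)^{2} = \left(\left(-1\right) \left(-1\right) \left(\left(-5\right) 6 - 5\right) 92\right)^{2} = \left(1 \left(-30 - 5\right) 92\right)^{2} = \left(1 \left(-35\right) 92\right)^{2} = \left(\left(-35\right) 92\right)^{2} = \left(-3220\right)^{2} = 10368400$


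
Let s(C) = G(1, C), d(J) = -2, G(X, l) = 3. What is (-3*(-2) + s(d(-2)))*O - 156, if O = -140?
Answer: -1416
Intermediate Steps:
s(C) = 3
(-3*(-2) + s(d(-2)))*O - 156 = (-3*(-2) + 3)*(-140) - 156 = (6 + 3)*(-140) - 156 = 9*(-140) - 156 = -1260 - 156 = -1416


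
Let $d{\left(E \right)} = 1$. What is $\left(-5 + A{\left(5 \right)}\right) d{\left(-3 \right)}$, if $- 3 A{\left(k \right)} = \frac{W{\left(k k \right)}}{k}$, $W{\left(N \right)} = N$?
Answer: $- \frac{20}{3} \approx -6.6667$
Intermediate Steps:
$A{\left(k \right)} = - \frac{k}{3}$ ($A{\left(k \right)} = - \frac{k k \frac{1}{k}}{3} = - \frac{k^{2} \frac{1}{k}}{3} = - \frac{k}{3}$)
$\left(-5 + A{\left(5 \right)}\right) d{\left(-3 \right)} = \left(-5 - \frac{5}{3}\right) 1 = \left(- \frac{20}{3}\right) 1 = - \frac{20}{3}$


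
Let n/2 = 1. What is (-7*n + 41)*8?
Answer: 216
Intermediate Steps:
n = 2 (n = 2*1 = 2)
(-7*n + 41)*8 = (-7*2 + 41)*8 = (-14 + 41)*8 = 27*8 = 216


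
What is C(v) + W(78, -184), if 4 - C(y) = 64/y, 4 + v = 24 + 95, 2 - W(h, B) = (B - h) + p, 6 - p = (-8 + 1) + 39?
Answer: 33746/115 ≈ 293.44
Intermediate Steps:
p = -26 (p = 6 - ((-8 + 1) + 39) = 6 - (-7 + 39) = 6 - 1*32 = 6 - 32 = -26)
W(h, B) = 28 + h - B (W(h, B) = 2 - ((B - h) - 26) = 2 - (-26 + B - h) = 2 + (26 + h - B) = 28 + h - B)
v = 115 (v = -4 + (24 + 95) = -4 + 119 = 115)
C(y) = 4 - 64/y
C(v) + W(78, -184) = (4 - 64/115) + (28 + 78 - 1*(-184)) = (4 - 64*1/115) + (28 + 78 + 184) = (4 - 64/115) + 290 = 396/115 + 290 = 33746/115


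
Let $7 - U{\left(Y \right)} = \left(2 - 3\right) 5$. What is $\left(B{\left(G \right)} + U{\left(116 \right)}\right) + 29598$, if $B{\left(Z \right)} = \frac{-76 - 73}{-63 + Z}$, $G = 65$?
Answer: $\frac{59071}{2} \approx 29536.0$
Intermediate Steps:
$B{\left(Z \right)} = - \frac{149}{-63 + Z}$
$U{\left(Y \right)} = 12$ ($U{\left(Y \right)} = 7 - \left(2 - 3\right) 5 = 7 - \left(-1\right) 5 = 7 - -5 = 7 + 5 = 12$)
$\left(B{\left(G \right)} + U{\left(116 \right)}\right) + 29598 = \left(- \frac{149}{-63 + 65} + 12\right) + 29598 = \left(- \frac{149}{2} + 12\right) + 29598 = - \frac{125}{2} + 29598 = \frac{59071}{2}$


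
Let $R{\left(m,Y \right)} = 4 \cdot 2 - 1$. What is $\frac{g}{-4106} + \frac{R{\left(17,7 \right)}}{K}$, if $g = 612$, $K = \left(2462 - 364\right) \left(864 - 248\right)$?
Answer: $- \frac{56492891}{379033072} \approx -0.14904$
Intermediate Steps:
$K = 1292368$ ($K = 2098 \cdot 616 = 1292368$)
$R{\left(m,Y \right)} = 7$ ($R{\left(m,Y \right)} = 8 - 1 = 7$)
$\frac{g}{-4106} + \frac{R{\left(17,7 \right)}}{K} = \frac{612}{-4106} + \frac{7}{1292368} = 612 \left(- \frac{1}{4106}\right) + 7 \cdot \frac{1}{1292368} = - \frac{306}{2053} + \frac{1}{184624} = - \frac{56492891}{379033072}$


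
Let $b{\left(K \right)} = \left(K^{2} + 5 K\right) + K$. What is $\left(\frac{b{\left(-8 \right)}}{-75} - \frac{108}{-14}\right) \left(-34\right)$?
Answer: $- \frac{133892}{525} \approx -255.03$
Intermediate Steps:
$b{\left(K \right)} = K^{2} + 6 K$
$\left(\frac{b{\left(-8 \right)}}{-75} - \frac{108}{-14}\right) \left(-34\right) = \left(\frac{\left(-8\right) \left(6 - 8\right)}{-75} - \frac{108}{-14}\right) \left(-34\right) = \left(\left(-8\right) \left(-2\right) \left(- \frac{1}{75}\right) - - \frac{54}{7}\right) \left(-34\right) = \left(16 \left(- \frac{1}{75}\right) + \frac{54}{7}\right) \left(-34\right) = \left(- \frac{16}{75} + \frac{54}{7}\right) \left(-34\right) = \frac{3938}{525} \left(-34\right) = - \frac{133892}{525}$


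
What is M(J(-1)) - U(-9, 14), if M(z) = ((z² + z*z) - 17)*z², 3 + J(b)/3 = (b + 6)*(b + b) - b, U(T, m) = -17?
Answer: 3337217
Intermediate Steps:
J(b) = -9 - 3*b + 6*b*(6 + b) (J(b) = -9 + 3*((b + 6)*(b + b) - b) = -9 + 3*((6 + b)*(2*b) - b) = -9 + 3*(2*b*(6 + b) - b) = -9 + 3*(-b + 2*b*(6 + b)) = -9 + (-3*b + 6*b*(6 + b)) = -9 - 3*b + 6*b*(6 + b))
M(z) = z²*(-17 + 2*z²) (M(z) = ((z² + z²) - 17)*z² = (2*z² - 17)*z² = (-17 + 2*z²)*z² = z²*(-17 + 2*z²))
M(J(-1)) - U(-9, 14) = (-9 + 6*(-1)² + 33*(-1))²*(-17 + 2*(-9 + 6*(-1)² + 33*(-1))²) - 1*(-17) = (-9 + 6*1 - 33)²*(-17 + 2*(-9 + 6*1 - 33)²) + 17 = (-9 + 6 - 33)²*(-17 + 2*(-9 + 6 - 33)²) + 17 = (-36)²*(-17 + 2*(-36)²) + 17 = 1296*(-17 + 2*1296) + 17 = 1296*(-17 + 2592) + 17 = 1296*2575 + 17 = 3337200 + 17 = 3337217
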